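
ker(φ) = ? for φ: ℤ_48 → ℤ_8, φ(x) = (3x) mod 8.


Kernel = preimage of identity
ker(φ) = {x ∈ ℤ_48 : 3x ≡ 0 (mod 8)}. Since 8 | 48, φ is well-defined. The kernel is the cyclic subgroup ⟨8⟩ of ℤ_48 (order 6), i.e. {0, 8, 16, 24, 32, 40}

ker(φ) = {0, 8, 16, 24, 32, 40}


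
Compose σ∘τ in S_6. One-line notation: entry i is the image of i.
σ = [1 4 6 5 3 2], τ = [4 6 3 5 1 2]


σ∘τ: apply τ first, then σ
1 →τ 4 →σ 5
2 →τ 6 →σ 2
3 →τ 3 →σ 6
4 →τ 5 →σ 3
5 →τ 1 →σ 1
6 →τ 2 →σ 4

σ∘τ = [5 2 6 3 1 4]


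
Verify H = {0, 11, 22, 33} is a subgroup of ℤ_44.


Subgroup test for H = {0, 11, 22, 33} in (ℤ_44, +):
(1) 0 ∈ H? Yes
(2) Closure: for all a,b ∈ H, (a+b) mod 44 ∈ H? Yes
(3) Inverses: for all a ∈ H, -a mod 44 ∈ H? Yes

Yes, H is a subgroup of ℤ_44


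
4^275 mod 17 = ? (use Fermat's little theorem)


Fermat's little theorem: if p is prime and gcd(a,p)=1, then a^(p-1) ≡ 1 (mod p)
p = 17 is prime, gcd(4,17) = 1
Reduce exponent: 275 mod 16 = 3
So 4^275 ≡ 4^3 (mod 17)
4^3 mod 17 = 13

4^275 ≡ 13 (mod 17)


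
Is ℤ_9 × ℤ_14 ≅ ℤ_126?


Comparing ℤ_9 × ℤ_14 and ℤ_126:
gcd(9,14) = 1, so ℤ_9 × ℤ_14 ≅ ℤ_126 (CRT)

Yes, ℤ_9 × ℤ_14 ≅ ℤ_126


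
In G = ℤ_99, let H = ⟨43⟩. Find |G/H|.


|⟨43⟩| = n / gcd(43, 99) = 99 / 1 = 99
H is normal (ℤ_99 is abelian).
|G/H| = |G| / |H| = 99 / 99 = 1

|G/H| = 1


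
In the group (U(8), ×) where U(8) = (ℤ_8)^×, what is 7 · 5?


Operation: multiplication mod 8
7 · 5 = (a × b) mod 8 with a = 7, b = 5

7 · 5 = 3


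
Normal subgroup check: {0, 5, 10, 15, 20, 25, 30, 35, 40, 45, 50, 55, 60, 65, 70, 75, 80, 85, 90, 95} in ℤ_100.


H = {0, 5, 10, 15, 20, 25, 30, 35, 40, 45, 50, 55, 60, 65, 70, 75, 80, 85, 90, 95} in ℤ_100
ℤ_100 is abelian; every subgroup of an abelian group is normal

Yes, normal subgroup


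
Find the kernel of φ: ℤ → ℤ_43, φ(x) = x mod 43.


Kernel = preimage of identity
ker(φ) = {x ∈ ℤ : x ≡ 0 (mod 43)} = 43ℤ = {0, ±43, ±86, ...}

ker(φ) = 43ℤ


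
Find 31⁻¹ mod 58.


Use the extended Euclidean algorithm to write 1 = 31·s + 58·t; then s mod 58 is the inverse.
Euclidean algorithm:
  31 = 0·58 + 31
  58 = 1·31 + 27
  31 = 1·27 + 4
  27 = 6·4 + 3
  4 = 1·3 + 1
  3 = 3·1 + 0
gcd(31,58) = 1
Back-substitution gives: 31·(15) + 58·(-8) = 1
So 31⁻¹ ≡ 15 ≡ 15 (mod 58)
Check: 31 × 15 = 465 ≡ 1 (mod 58) ✓

31⁻¹ ≡ 15 (mod 58)


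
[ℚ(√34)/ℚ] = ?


√34 has minimal polynomial x² - 34 (irreducible over ℚ since 34 is squarefree)

[ℚ(√34)/ℚ] = 2


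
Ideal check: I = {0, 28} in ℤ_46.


Check ideal conditions for I = {0, 28} in ℤ_46:
(1) I is an additive subgroup? No
(2) For r ∈ ℤ_46 and a ∈ I: r·a ∈ I? No  [counterexample: r=2, a=28, r·a mod 46 = 10 ∉ I]

No, I is not an ideal of ℤ_46


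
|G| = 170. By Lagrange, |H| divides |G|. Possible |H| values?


Lagrange's theorem: |H| divides |G|
|G| = 170
Divisors of 170: 1, 2, 5, 10, 17, 34, 85, 170

Possible subgroup orders: {1, 2, 5, 10, 17, 34, 85, 170}


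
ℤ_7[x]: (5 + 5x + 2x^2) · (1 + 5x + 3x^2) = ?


Expand and collect like terms; reduce coefficients mod 7:
x^0: 5·1 = 5 ≡ 5 (mod 7)
x^1: 5·5 + 5·1 = 30 ≡ 2 (mod 7)
x^2: 5·3 + 5·5 + 2·1 = 42 ≡ 0 (mod 7)
x^3: 5·3 + 2·5 = 25 ≡ 4 (mod 7)
x^4: 2·3 = 6 ≡ 6 (mod 7)
Result: 5 + 2x + 4x^3 + 6x^4

f · g = 5 + 2x + 4x^3 + 6x^4


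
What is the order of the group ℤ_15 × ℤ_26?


|A × B| = |A| · |B|
|ℤ_15 × ℤ_26| = 15 × 26 = 390

|ℤ_15 × ℤ_26| = 390


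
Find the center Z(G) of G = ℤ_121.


Z(G) = {g ∈ G | gx = xg for all x ∈ G}
ℤ_121 is abelian, so Z(G) = G

Z(ℤ_121) = ℤ_121


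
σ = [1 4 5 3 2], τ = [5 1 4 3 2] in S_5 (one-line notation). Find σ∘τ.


σ∘τ: apply τ first, then σ
1 →τ 5 →σ 2
2 →τ 1 →σ 1
3 →τ 4 →σ 3
4 →τ 3 →σ 5
5 →τ 2 →σ 4

σ∘τ = [2 1 3 5 4]


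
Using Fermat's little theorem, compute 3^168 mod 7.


Fermat's little theorem: if p is prime and gcd(a,p)=1, then a^(p-1) ≡ 1 (mod p)
p = 7 is prime, gcd(3,7) = 1
Reduce exponent: 168 mod 6 = 0
So 3^168 ≡ 3^0 (mod 7)
3^0 = 1

3^168 ≡ 1 (mod 7)


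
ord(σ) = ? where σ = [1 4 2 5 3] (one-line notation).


Cycle decomposition: (2 4 5 3)
Cycle lengths: 4
Order = lcm(4) = 4

ord(σ) = 4


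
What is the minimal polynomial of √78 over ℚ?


√78 satisfies x² - 78 = 0, irreducible over ℚ since 78 is squarefree

Minimal polynomial: x² - 78


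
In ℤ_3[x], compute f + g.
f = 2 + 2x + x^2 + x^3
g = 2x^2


Add coefficients mod 3:
x^0: 2 + 0 = 2 (mod 3)
x^1: 2 + 0 = 2 (mod 3)
x^2: 1 + 2 = 0 (mod 3)
x^3: 1 + 0 = 1 (mod 3)
Result: 2 + 2x + x^3

f + g = 2 + 2x + x^3


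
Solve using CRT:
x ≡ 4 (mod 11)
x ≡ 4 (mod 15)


m₁ = 11, m₂ = 15, gcd = 1, so CRT applies. M = m₁·m₂ = 165
Let M₁ = M/m₁ = 15, M₂ = M/m₂ = 11
Find y₁ ≡ M₁⁻¹ (mod m₁): 15⁻¹ ≡ 3 (mod 11)
Find y₂ ≡ M₂⁻¹ (mod m₂): 11⁻¹ ≡ 11 (mod 15)
x = a₁·M₁·y₁ + a₂·M₂·y₂ = 4·15·3 + 4·11·11 = 664
Reduce mod 165: x ≡ 4
Check: 4 mod 11 = 4 ✓, 4 mod 15 = 4 ✓

x ≡ 4 (mod 165)


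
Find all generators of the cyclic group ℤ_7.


g generates ℤ_n iff gcd(g,n) = 1
Checking each g ∈ {1,...,6}:
gcd(1,7) = 1
gcd(2,7) = 1
gcd(3,7) = 1
gcd(4,7) = 1
gcd(5,7) = 1
gcd(6,7) = 1
Generators: {1, 2, 3, 4, 5, 6}
Number of generators = φ(7) = 6

Generators of ℤ_7 = {1, 2, 3, 4, 5, 6}


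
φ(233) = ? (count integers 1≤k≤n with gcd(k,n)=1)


Factor n: 233 = 233
φ(n) = n · ∏(1 - 1/p) over distinct primes p | n
φ(233) = 233 · (1 - 1/233) = 232

φ(233) = 232


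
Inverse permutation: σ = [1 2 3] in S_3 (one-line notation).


To find σ⁻¹, swap domain and range:
σ(1) = 1 → σ⁻¹(1) = 1
σ(2) = 2 → σ⁻¹(2) = 2
σ(3) = 3 → σ⁻¹(3) = 3

σ⁻¹ = [1 2 3]


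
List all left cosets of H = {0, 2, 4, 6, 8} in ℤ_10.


H = {0, 2, 4, 6, 8}, |H| = 5
Number of cosets = |G|/|H| = 10/5 = 2
0 + H = {0, 2, 4, 6, 8}
1 + H = {1, 3, 5, 7, 9}

Cosets: 0+H={0,2,4,6,8}; 1+H={1,3,5,7,9}


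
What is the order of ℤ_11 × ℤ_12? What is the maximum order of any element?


|ℤ_11 × ℤ_12| = 11 × 12 = 132
Max element order = lcm(11,12) = 132
Cyclic? Yes (gcd=1)

|ℤ_11×ℤ_12| = 132, max element order = 132


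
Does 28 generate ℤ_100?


g generates ℤ_n iff gcd(g, n) = 1
gcd(28, 100) = 4
Since gcd = 4 ≠ 1, ⟨28⟩ has order 25 < 100, so 28 is not a generator.

No, 28 does not generate ℤ_100


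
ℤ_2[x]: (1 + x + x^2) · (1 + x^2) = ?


Expand and collect like terms; reduce coefficients mod 2:
x^0: 1·1 = 1 ≡ 1 (mod 2)
x^1: 1·0 + 1·1 = 1 ≡ 1 (mod 2)
x^2: 1·1 + 1·0 + 1·1 = 2 ≡ 0 (mod 2)
x^3: 1·1 + 1·0 = 1 ≡ 1 (mod 2)
x^4: 1·1 = 1 ≡ 1 (mod 2)
Result: 1 + x + x^3 + x^4

f · g = 1 + x + x^3 + x^4


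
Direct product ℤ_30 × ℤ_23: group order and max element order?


|ℤ_30 × ℤ_23| = 30 × 23 = 690
Max element order = lcm(30,23) = 690
Cyclic? Yes (gcd=1)

|ℤ_30×ℤ_23| = 690, max element order = 690


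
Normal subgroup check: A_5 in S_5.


H = A_5 in S_5
A_5 has index 2 in S_5, and every subgroup of index 2 is normal

Yes, normal subgroup


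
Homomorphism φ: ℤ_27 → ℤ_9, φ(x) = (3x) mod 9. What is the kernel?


Kernel = preimage of identity
ker(φ) = {x ∈ ℤ_27 : 3x ≡ 0 (mod 9)}. Since 9 | 27, φ is well-defined. The kernel is the cyclic subgroup ⟨3⟩ of ℤ_27 (order 9), i.e. {0, 3, 6, 9, 12, 15, 18, 21, 24}

ker(φ) = {0, 3, 6, 9, 12, 15, 18, 21, 24}


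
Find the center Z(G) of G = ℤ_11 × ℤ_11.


Z(G) = {g ∈ G | gx = xg for all x ∈ G}
Direct product of abelian groups is abelian, so Z(G) = G

Z(ℤ_11 × ℤ_11) = ℤ_11 × ℤ_11


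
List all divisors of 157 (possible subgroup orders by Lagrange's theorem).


Lagrange's theorem: |H| divides |G|
|G| = 157
Divisors of 157: 1, 157

Possible subgroup orders: {1, 157}


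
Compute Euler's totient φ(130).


Factor n: 130 = 2 × 5 × 13
φ(n) = n · ∏(1 - 1/p) over distinct primes p | n
φ(130) = 130 · (1 - 1/2) · (1 - 1/5) · (1 - 1/13) = 48

φ(130) = 48


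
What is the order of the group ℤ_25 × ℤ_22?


|A × B| = |A| · |B|
|ℤ_25 × ℤ_22| = 25 × 22 = 550

|ℤ_25 × ℤ_22| = 550


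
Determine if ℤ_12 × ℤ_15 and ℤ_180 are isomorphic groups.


Comparing ℤ_12 × ℤ_15 and ℤ_180:
gcd(12,15) = 3 ≠ 1. Max element order in ℤ_12×ℤ_15 is lcm(12,15) = 60 < 180, so it has no element of order 180

No, ℤ_12 × ℤ_15 ≇ ℤ_180


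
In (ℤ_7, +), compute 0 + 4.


Operation: addition mod 7
0 + 4 = (a + b) mod 7 with a = 0, b = 4

0 + 4 = 4


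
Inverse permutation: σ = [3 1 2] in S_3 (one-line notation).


To find σ⁻¹, swap domain and range:
σ(1) = 3 → σ⁻¹(3) = 1
σ(2) = 1 → σ⁻¹(1) = 2
σ(3) = 2 → σ⁻¹(2) = 3

σ⁻¹ = [2 3 1]


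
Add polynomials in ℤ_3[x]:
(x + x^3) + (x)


Add coefficients mod 3:
x^0: 0 + 0 = 0 (mod 3)
x^1: 1 + 1 = 2 (mod 3)
x^2: 0 + 0 = 0 (mod 3)
x^3: 1 + 0 = 1 (mod 3)
Result: 2x + x^3

f + g = 2x + x^3


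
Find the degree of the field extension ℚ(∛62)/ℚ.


∛62 has minimal polynomial x³ - 62 (irreducible over ℚ since 62 is not a perfect cube)

[ℚ(∛62)/ℚ] = 3


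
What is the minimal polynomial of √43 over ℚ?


√43 satisfies x² - 43 = 0, irreducible over ℚ since 43 is squarefree

Minimal polynomial: x² - 43


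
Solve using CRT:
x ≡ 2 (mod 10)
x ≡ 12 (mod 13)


m₁ = 10, m₂ = 13, gcd = 1, so CRT applies. M = m₁·m₂ = 130
Let M₁ = M/m₁ = 13, M₂ = M/m₂ = 10
Find y₁ ≡ M₁⁻¹ (mod m₁): 13⁻¹ ≡ 7 (mod 10)
Find y₂ ≡ M₂⁻¹ (mod m₂): 10⁻¹ ≡ 4 (mod 13)
x = a₁·M₁·y₁ + a₂·M₂·y₂ = 2·13·7 + 12·10·4 = 662
Reduce mod 130: x ≡ 12
Check: 12 mod 10 = 2 ✓, 12 mod 13 = 12 ✓

x ≡ 12 (mod 130)


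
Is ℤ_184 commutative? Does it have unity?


ℤ_184 is a commutative ring with unity 1; 184 = 2×92 is composite, so 2·92 ≡ 0 gives zero divisors (not an integral domain)
Commutative: Yes
Integral domain: No
Has unity: Yes

ℤ_184: Commutative=Yes, Unity=Yes


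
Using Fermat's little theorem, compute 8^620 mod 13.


Fermat's little theorem: if p is prime and gcd(a,p)=1, then a^(p-1) ≡ 1 (mod p)
p = 13 is prime, gcd(8,13) = 1
Reduce exponent: 620 mod 12 = 8
So 8^620 ≡ 8^8 (mod 13)
8^8 mod 13 = 1

8^620 ≡ 1 (mod 13)


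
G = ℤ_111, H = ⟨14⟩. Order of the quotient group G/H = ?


|⟨14⟩| = n / gcd(14, 111) = 111 / 1 = 111
H is normal (ℤ_111 is abelian).
|G/H| = |G| / |H| = 111 / 111 = 1

|G/H| = 1


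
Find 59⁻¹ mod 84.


Use the extended Euclidean algorithm to write 1 = 59·s + 84·t; then s mod 84 is the inverse.
Euclidean algorithm:
  59 = 0·84 + 59
  84 = 1·59 + 25
  59 = 2·25 + 9
  25 = 2·9 + 7
  9 = 1·7 + 2
  7 = 3·2 + 1
  2 = 2·1 + 0
gcd(59,84) = 1
Back-substitution gives: 59·(-37) + 84·(26) = 1
So 59⁻¹ ≡ -37 ≡ 47 (mod 84)
Check: 59 × 47 = 2773 ≡ 1 (mod 84) ✓

59⁻¹ ≡ 47 (mod 84)


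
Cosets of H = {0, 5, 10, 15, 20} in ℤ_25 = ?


H = {0, 5, 10, 15, 20}, |H| = 5
Number of cosets = |G|/|H| = 25/5 = 5
0 + H = {0, 5, 10, 15, 20}
1 + H = {1, 6, 11, 16, 21}
2 + H = {2, 7, 12, 17, 22}
3 + H = {3, 8, 13, 18, 23}
4 + H = {4, 9, 14, 19, 24}

Cosets: 0+H={0,5,10,15,20}; 1+H={1,6,11,16,21}; 2+H={2,7,12,17,22}; 3+H={3,8,13,18,23}; 4+H={4,9,14,19,24}


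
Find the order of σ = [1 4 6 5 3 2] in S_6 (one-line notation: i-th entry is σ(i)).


Cycle decomposition: (2 4 5 3 6)
Cycle lengths: 5
Order = lcm(5) = 5

ord(σ) = 5


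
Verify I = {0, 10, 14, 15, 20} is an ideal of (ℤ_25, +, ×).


Check ideal conditions for I = {0, 10, 14, 15, 20} in ℤ_25:
(1) I is an additive subgroup? No
(2) For r ∈ ℤ_25 and a ∈ I: r·a ∈ I? No  [counterexample: r=2, a=14, r·a mod 25 = 3 ∉ I]

No, I is not an ideal of ℤ_25


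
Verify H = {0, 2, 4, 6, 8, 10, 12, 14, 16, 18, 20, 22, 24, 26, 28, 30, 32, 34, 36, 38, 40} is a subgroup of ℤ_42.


Subgroup test for H = {0, 2, 4, 6, 8, 10, 12, 14, 16, 18, 20, 22, 24, 26, 28, 30, 32, 34, 36, 38, 40} in (ℤ_42, +):
(1) 0 ∈ H? Yes
(2) Closure: for all a,b ∈ H, (a+b) mod 42 ∈ H? Yes
(3) Inverses: for all a ∈ H, -a mod 42 ∈ H? Yes

Yes, H is a subgroup of ℤ_42


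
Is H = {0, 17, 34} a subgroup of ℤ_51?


Subgroup test for H = {0, 17, 34} in (ℤ_51, +):
(1) 0 ∈ H? Yes
(2) Closure: for all a,b ∈ H, (a+b) mod 51 ∈ H? Yes
(3) Inverses: for all a ∈ H, -a mod 51 ∈ H? Yes

Yes, H is a subgroup of ℤ_51


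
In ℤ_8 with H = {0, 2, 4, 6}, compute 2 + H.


2 + H = {2 + h (mod 8) : h ∈ H}
2+0=2, 2+2=4, 2+4=6, 2+6=0
2 + H = {0, 2, 4, 6} = 0 + H

2 + H = {0, 2, 4, 6}


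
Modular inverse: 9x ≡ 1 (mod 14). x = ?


Use the extended Euclidean algorithm to write 1 = 9·s + 14·t; then s mod 14 is the inverse.
Euclidean algorithm:
  9 = 0·14 + 9
  14 = 1·9 + 5
  9 = 1·5 + 4
  5 = 1·4 + 1
  4 = 4·1 + 0
gcd(9,14) = 1
Back-substitution gives: 9·(-3) + 14·(2) = 1
So 9⁻¹ ≡ -3 ≡ 11 (mod 14)
Check: 9 × 11 = 99 ≡ 1 (mod 14) ✓

9⁻¹ ≡ 11 (mod 14)


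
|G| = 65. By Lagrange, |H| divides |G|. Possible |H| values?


Lagrange's theorem: |H| divides |G|
|G| = 65
Divisors of 65: 1, 5, 13, 65

Possible subgroup orders: {1, 5, 13, 65}


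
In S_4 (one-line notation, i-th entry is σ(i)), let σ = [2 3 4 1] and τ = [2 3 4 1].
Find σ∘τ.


σ∘τ: apply τ first, then σ
1 →τ 2 →σ 3
2 →τ 3 →σ 4
3 →τ 4 →σ 1
4 →τ 1 →σ 2

σ∘τ = [3 4 1 2]


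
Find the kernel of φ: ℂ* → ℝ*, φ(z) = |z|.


Kernel = preimage of identity
ker(φ) = {z ∈ ℂ* | |z| = 1} = unit circle S¹

ker(φ) = S¹ (unit circle)


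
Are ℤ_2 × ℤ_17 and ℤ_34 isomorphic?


Comparing ℤ_2 × ℤ_17 and ℤ_34:
gcd(2,17) = 1, so ℤ_2 × ℤ_17 ≅ ℤ_34 (CRT)

Yes, ℤ_2 × ℤ_17 ≅ ℤ_34


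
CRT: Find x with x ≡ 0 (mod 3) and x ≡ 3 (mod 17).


m₁ = 3, m₂ = 17, gcd = 1, so CRT applies. M = m₁·m₂ = 51
Let M₁ = M/m₁ = 17, M₂ = M/m₂ = 3
Find y₁ ≡ M₁⁻¹ (mod m₁): 17⁻¹ ≡ 2 (mod 3)
Find y₂ ≡ M₂⁻¹ (mod m₂): 3⁻¹ ≡ 6 (mod 17)
x = a₁·M₁·y₁ + a₂·M₂·y₂ = 0·17·2 + 3·3·6 = 54
Reduce mod 51: x ≡ 3
Check: 3 mod 3 = 0 ✓, 3 mod 17 = 3 ✓

x ≡ 3 (mod 51)


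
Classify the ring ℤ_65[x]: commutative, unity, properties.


ℤ_65 has zero divisors (5·13 ≡ 0), and these lift to constant zero divisors in ℤ_65[x]; so not an integral domain
Commutative: Yes
Integral domain: No
Has unity: Yes

ℤ_65[x]: Commutative=Yes, Unity=Yes


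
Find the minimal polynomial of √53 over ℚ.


√53 satisfies x² - 53 = 0, irreducible over ℚ since 53 is squarefree

Minimal polynomial: x² - 53


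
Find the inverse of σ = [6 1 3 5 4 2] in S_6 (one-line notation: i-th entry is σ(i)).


To find σ⁻¹, swap domain and range:
σ(1) = 6 → σ⁻¹(6) = 1
σ(2) = 1 → σ⁻¹(1) = 2
σ(3) = 3 → σ⁻¹(3) = 3
σ(4) = 5 → σ⁻¹(5) = 4
σ(5) = 4 → σ⁻¹(4) = 5
σ(6) = 2 → σ⁻¹(2) = 6

σ⁻¹ = [2 6 3 5 4 1]


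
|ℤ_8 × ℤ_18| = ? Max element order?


|ℤ_8 × ℤ_18| = 8 × 18 = 144
Max element order = lcm(8,18) = 72
Cyclic? No (gcd=2)

|ℤ_8×ℤ_18| = 144, max element order = 72


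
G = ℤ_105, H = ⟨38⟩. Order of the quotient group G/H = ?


|⟨38⟩| = n / gcd(38, 105) = 105 / 1 = 105
H is normal (ℤ_105 is abelian).
|G/H| = |G| / |H| = 105 / 105 = 1

|G/H| = 1


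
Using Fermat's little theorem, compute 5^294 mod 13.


Fermat's little theorem: if p is prime and gcd(a,p)=1, then a^(p-1) ≡ 1 (mod p)
p = 13 is prime, gcd(5,13) = 1
Reduce exponent: 294 mod 12 = 6
So 5^294 ≡ 5^6 (mod 13)
5^6 mod 13 = 12

5^294 ≡ 12 (mod 13)


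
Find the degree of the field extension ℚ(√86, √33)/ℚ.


[ℚ(√86,√33):ℚ] = [ℚ(√86,√33):ℚ(√86)]·[ℚ(√86):ℚ] = 2·2 = 4

[ℚ(√86, √33)/ℚ] = 4


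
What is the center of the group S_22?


Z(G) = {g ∈ G | gx = xg for all x ∈ G}
S_n is non-abelian for n ≥ 3; Z(S_22) is trivial

Z(S_22) = {e}


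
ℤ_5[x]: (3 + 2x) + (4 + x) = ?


Add coefficients mod 5:
x^0: 3 + 4 = 2 (mod 5)
x^1: 2 + 1 = 3 (mod 5)
Result: 2 + 3x

f + g = 2 + 3x


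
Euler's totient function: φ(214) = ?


Factor n: 214 = 2 × 107
φ(n) = n · ∏(1 - 1/p) over distinct primes p | n
φ(214) = 214 · (1 - 1/2) · (1 - 1/107) = 106

φ(214) = 106


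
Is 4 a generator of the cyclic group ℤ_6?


g generates ℤ_n iff gcd(g, n) = 1
gcd(4, 6) = 2
Since gcd = 2 ≠ 1, ⟨4⟩ has order 3 < 6, so 4 is not a generator.

No, 4 does not generate ℤ_6


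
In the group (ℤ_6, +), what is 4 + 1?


Operation: addition mod 6
4 + 1 = (a + b) mod 6 with a = 4, b = 1

4 + 1 = 5


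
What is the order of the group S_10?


|S_n| = n! (number of permutations of n symbols)
|S_10| = 10! = 3628800

|S_10| = 3628800


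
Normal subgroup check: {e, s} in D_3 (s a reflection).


H = {e, s} in D_3 (s a reflection)
r·s·r⁻¹ = sr⁻² ≠ s for n ≥ 3, so {e, s} is not closed under conjugation

No, not a normal subgroup


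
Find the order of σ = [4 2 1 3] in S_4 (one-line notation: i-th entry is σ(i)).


Cycle decomposition: (1 4 3)
Cycle lengths: 3
Order = lcm(3) = 3

ord(σ) = 3


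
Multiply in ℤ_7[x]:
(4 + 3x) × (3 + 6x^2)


Expand and collect like terms; reduce coefficients mod 7:
x^0: 4·3 = 12 ≡ 5 (mod 7)
x^1: 4·0 + 3·3 = 9 ≡ 2 (mod 7)
x^2: 4·6 + 3·0 = 24 ≡ 3 (mod 7)
x^3: 3·6 = 18 ≡ 4 (mod 7)
Result: 5 + 2x + 3x^2 + 4x^3

f · g = 5 + 2x + 3x^2 + 4x^3


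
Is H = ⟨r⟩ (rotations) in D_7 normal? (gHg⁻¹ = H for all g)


H = ⟨r⟩ (rotations) in D_7
The rotation subgroup ⟨r⟩ has index 2 in D_7, so it is normal

Yes, normal subgroup


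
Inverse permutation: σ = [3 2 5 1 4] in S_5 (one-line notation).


To find σ⁻¹, swap domain and range:
σ(1) = 3 → σ⁻¹(3) = 1
σ(2) = 2 → σ⁻¹(2) = 2
σ(3) = 5 → σ⁻¹(5) = 3
σ(4) = 1 → σ⁻¹(1) = 4
σ(5) = 4 → σ⁻¹(4) = 5

σ⁻¹ = [4 2 1 5 3]


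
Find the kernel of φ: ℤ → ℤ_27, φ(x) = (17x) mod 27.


Kernel = preimage of identity
ker(φ) = {x ∈ ℤ : 17x ≡ 0 (mod 27)}. gcd(17,27) = 1, so 17x ≡ 0 (mod 27) ⟺ x ≡ 0 (mod 27/1 = 27). Hence ker(φ) = 27ℤ

ker(φ) = 27ℤ


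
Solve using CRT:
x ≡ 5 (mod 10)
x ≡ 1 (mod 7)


m₁ = 10, m₂ = 7, gcd = 1, so CRT applies. M = m₁·m₂ = 70
Let M₁ = M/m₁ = 7, M₂ = M/m₂ = 10
Find y₁ ≡ M₁⁻¹ (mod m₁): 7⁻¹ ≡ 3 (mod 10)
Find y₂ ≡ M₂⁻¹ (mod m₂): 10⁻¹ ≡ 5 (mod 7)
x = a₁·M₁·y₁ + a₂·M₂·y₂ = 5·7·3 + 1·10·5 = 155
Reduce mod 70: x ≡ 15
Check: 15 mod 10 = 5 ✓, 15 mod 7 = 1 ✓

x ≡ 15 (mod 70)


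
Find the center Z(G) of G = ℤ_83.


Z(G) = {g ∈ G | gx = xg for all x ∈ G}
ℤ_83 is abelian, so Z(G) = G

Z(ℤ_83) = ℤ_83


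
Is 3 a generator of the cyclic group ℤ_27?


g generates ℤ_n iff gcd(g, n) = 1
gcd(3, 27) = 3
Since gcd = 3 ≠ 1, ⟨3⟩ has order 9 < 27, so 3 is not a generator.

No, 3 does not generate ℤ_27


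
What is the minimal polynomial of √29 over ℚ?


√29 satisfies x² - 29 = 0, irreducible over ℚ since 29 is squarefree

Minimal polynomial: x² - 29


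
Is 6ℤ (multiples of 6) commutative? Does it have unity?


6ℤ is a commutative ring under +,× but has no multiplicative identity (1 ∉ 6ℤ); it has no zero divisors, but without unity it is not an integral domain
Commutative: Yes
Integral domain: No
Has unity: No

6ℤ (multiples of 6): Commutative=Yes, Unity=No


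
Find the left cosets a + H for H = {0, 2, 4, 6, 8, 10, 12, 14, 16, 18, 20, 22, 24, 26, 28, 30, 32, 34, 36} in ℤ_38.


H = {0, 2, 4, 6, 8, 10, 12, 14, 16, 18, 20, 22, 24, 26, 28, 30, 32, 34, 36}, |H| = 19
Number of cosets = |G|/|H| = 38/19 = 2
0 + H = {0, 2, 4, 6, 8, 10, 12, 14, 16, 18, 20, 22, 24, 26, 28, 30, 32, 34, 36}
1 + H = {1, 3, 5, 7, 9, 11, 13, 15, 17, 19, 21, 23, 25, 27, 29, 31, 33, 35, 37}

Cosets: 0+H={0,2,4,6,8,10,12,14,16,18,20,22,24,26,28,30,32,34,36}; 1+H={1,3,5,7,9,11,13,15,17,19,21,23,25,27,29,31,33,35,37}


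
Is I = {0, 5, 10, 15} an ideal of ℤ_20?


Check ideal conditions for I = {0, 5, 10, 15} in ℤ_20:
(1) I is an additive subgroup? Yes
(2) For r ∈ ℤ_20 and a ∈ I: r·a ∈ I? Yes

Yes, I is an ideal of ℤ_20


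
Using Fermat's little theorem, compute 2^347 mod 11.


Fermat's little theorem: if p is prime and gcd(a,p)=1, then a^(p-1) ≡ 1 (mod p)
p = 11 is prime, gcd(2,11) = 1
Reduce exponent: 347 mod 10 = 7
So 2^347 ≡ 2^7 (mod 11)
2^7 mod 11 = 7

2^347 ≡ 7 (mod 11)


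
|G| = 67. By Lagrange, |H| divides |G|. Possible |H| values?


Lagrange's theorem: |H| divides |G|
|G| = 67
Divisors of 67: 1, 67

Possible subgroup orders: {1, 67}


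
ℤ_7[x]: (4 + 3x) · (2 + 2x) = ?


Expand and collect like terms; reduce coefficients mod 7:
x^0: 4·2 = 8 ≡ 1 (mod 7)
x^1: 4·2 + 3·2 = 14 ≡ 0 (mod 7)
x^2: 3·2 = 6 ≡ 6 (mod 7)
Result: 1 + 6x^2

f · g = 1 + 6x^2


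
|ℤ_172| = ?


ℤ_n has n elements.

|ℤ_172| = 172


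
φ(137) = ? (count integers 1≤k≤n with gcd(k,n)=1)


Factor n: 137 = 137
φ(n) = n · ∏(1 - 1/p) over distinct primes p | n
φ(137) = 137 · (1 - 1/137) = 136

φ(137) = 136


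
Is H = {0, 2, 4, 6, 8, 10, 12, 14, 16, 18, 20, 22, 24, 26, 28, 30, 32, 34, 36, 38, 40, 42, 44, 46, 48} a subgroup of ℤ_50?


Subgroup test for H = {0, 2, 4, 6, 8, 10, 12, 14, 16, 18, 20, 22, 24, 26, 28, 30, 32, 34, 36, 38, 40, 42, 44, 46, 48} in (ℤ_50, +):
(1) 0 ∈ H? Yes
(2) Closure: for all a,b ∈ H, (a+b) mod 50 ∈ H? Yes
(3) Inverses: for all a ∈ H, -a mod 50 ∈ H? Yes

Yes, H is a subgroup of ℤ_50


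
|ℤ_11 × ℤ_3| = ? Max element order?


|ℤ_11 × ℤ_3| = 11 × 3 = 33
Max element order = lcm(11,3) = 33
Cyclic? Yes (gcd=1)

|ℤ_11×ℤ_3| = 33, max element order = 33


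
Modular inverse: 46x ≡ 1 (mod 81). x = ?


Use the extended Euclidean algorithm to write 1 = 46·s + 81·t; then s mod 81 is the inverse.
Euclidean algorithm:
  46 = 0·81 + 46
  81 = 1·46 + 35
  46 = 1·35 + 11
  35 = 3·11 + 2
  11 = 5·2 + 1
  2 = 2·1 + 0
gcd(46,81) = 1
Back-substitution gives: 46·(37) + 81·(-21) = 1
So 46⁻¹ ≡ 37 ≡ 37 (mod 81)
Check: 46 × 37 = 1702 ≡ 1 (mod 81) ✓

46⁻¹ ≡ 37 (mod 81)


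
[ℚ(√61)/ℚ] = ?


√61 has minimal polynomial x² - 61 (irreducible over ℚ since 61 is squarefree)

[ℚ(√61)/ℚ] = 2


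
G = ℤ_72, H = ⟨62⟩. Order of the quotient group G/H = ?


|⟨62⟩| = n / gcd(62, 72) = 72 / 2 = 36
H is normal (ℤ_72 is abelian).
|G/H| = |G| / |H| = 72 / 36 = 2

|G/H| = 2


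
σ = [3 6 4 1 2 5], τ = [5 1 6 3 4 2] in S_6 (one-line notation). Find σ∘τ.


σ∘τ: apply τ first, then σ
1 →τ 5 →σ 2
2 →τ 1 →σ 3
3 →τ 6 →σ 5
4 →τ 3 →σ 4
5 →τ 4 →σ 1
6 →τ 2 →σ 6

σ∘τ = [2 3 5 4 1 6]


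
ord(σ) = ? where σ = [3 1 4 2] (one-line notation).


Cycle decomposition: (1 3 4 2)
Cycle lengths: 4
Order = lcm(4) = 4

ord(σ) = 4


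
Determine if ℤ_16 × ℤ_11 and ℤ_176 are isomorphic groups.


Comparing ℤ_16 × ℤ_11 and ℤ_176:
gcd(16,11) = 1, so ℤ_16 × ℤ_11 ≅ ℤ_176 (CRT)

Yes, ℤ_16 × ℤ_11 ≅ ℤ_176


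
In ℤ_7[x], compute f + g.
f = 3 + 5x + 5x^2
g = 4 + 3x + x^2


Add coefficients mod 7:
x^0: 3 + 4 = 0 (mod 7)
x^1: 5 + 3 = 1 (mod 7)
x^2: 5 + 1 = 6 (mod 7)
Result: x + 6x^2

f + g = x + 6x^2


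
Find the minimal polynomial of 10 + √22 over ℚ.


Let α = 10 + √22. Then α - 10 = √22, so (α - 10)² = 22, giving α² - 20α + 78 = 0. Degree 2 and α ∉ ℚ, so this is the minimal polynomial.

Minimal polynomial: x² - 20x + 78


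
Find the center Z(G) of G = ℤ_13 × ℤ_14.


Z(G) = {g ∈ G | gx = xg for all x ∈ G}
Direct product of abelian groups is abelian, so Z(G) = G

Z(ℤ_13 × ℤ_14) = ℤ_13 × ℤ_14


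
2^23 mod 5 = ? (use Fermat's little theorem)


Fermat's little theorem: if p is prime and gcd(a,p)=1, then a^(p-1) ≡ 1 (mod p)
p = 5 is prime, gcd(2,5) = 1
Reduce exponent: 23 mod 4 = 3
So 2^23 ≡ 2^3 (mod 5)
2^3 mod 5 = 3

2^23 ≡ 3 (mod 5)


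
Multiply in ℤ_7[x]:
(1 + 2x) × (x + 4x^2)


Expand and collect like terms; reduce coefficients mod 7:
x^0: 1·0 = 0 ≡ 0 (mod 7)
x^1: 1·1 + 2·0 = 1 ≡ 1 (mod 7)
x^2: 1·4 + 2·1 = 6 ≡ 6 (mod 7)
x^3: 2·4 = 8 ≡ 1 (mod 7)
Result: x + 6x^2 + x^3

f · g = x + 6x^2 + x^3


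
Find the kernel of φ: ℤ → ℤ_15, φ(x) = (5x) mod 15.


Kernel = preimage of identity
ker(φ) = {x ∈ ℤ : 5x ≡ 0 (mod 15)}. gcd(5,15) = 5, so 5x ≡ 0 (mod 15) ⟺ x ≡ 0 (mod 15/5 = 3). Hence ker(φ) = 3ℤ

ker(φ) = 3ℤ


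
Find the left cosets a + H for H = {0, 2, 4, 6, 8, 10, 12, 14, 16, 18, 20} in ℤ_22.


H = {0, 2, 4, 6, 8, 10, 12, 14, 16, 18, 20}, |H| = 11
Number of cosets = |G|/|H| = 22/11 = 2
0 + H = {0, 2, 4, 6, 8, 10, 12, 14, 16, 18, 20}
1 + H = {1, 3, 5, 7, 9, 11, 13, 15, 17, 19, 21}

Cosets: 0+H={0,2,4,6,8,10,12,14,16,18,20}; 1+H={1,3,5,7,9,11,13,15,17,19,21}


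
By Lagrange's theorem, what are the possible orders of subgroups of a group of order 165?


Lagrange's theorem: |H| divides |G|
|G| = 165
Divisors of 165: 1, 3, 5, 11, 15, 33, 55, 165

Possible subgroup orders: {1, 3, 5, 11, 15, 33, 55, 165}


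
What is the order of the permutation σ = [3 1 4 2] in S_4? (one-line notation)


Cycle decomposition: (1 3 4 2)
Cycle lengths: 4
Order = lcm(4) = 4

ord(σ) = 4


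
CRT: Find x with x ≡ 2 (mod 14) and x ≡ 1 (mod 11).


m₁ = 14, m₂ = 11, gcd = 1, so CRT applies. M = m₁·m₂ = 154
Let M₁ = M/m₁ = 11, M₂ = M/m₂ = 14
Find y₁ ≡ M₁⁻¹ (mod m₁): 11⁻¹ ≡ 9 (mod 14)
Find y₂ ≡ M₂⁻¹ (mod m₂): 14⁻¹ ≡ 4 (mod 11)
x = a₁·M₁·y₁ + a₂·M₂·y₂ = 2·11·9 + 1·14·4 = 254
Reduce mod 154: x ≡ 100
Check: 100 mod 14 = 2 ✓, 100 mod 11 = 1 ✓

x ≡ 100 (mod 154)


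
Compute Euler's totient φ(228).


Factor n: 228 = 2^2 × 3 × 19
φ(n) = n · ∏(1 - 1/p) over distinct primes p | n
φ(228) = 228 · (1 - 1/2) · (1 - 1/3) · (1 - 1/19) = 72

φ(228) = 72


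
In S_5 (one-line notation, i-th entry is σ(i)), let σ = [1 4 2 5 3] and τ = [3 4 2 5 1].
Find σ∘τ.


σ∘τ: apply τ first, then σ
1 →τ 3 →σ 2
2 →τ 4 →σ 5
3 →τ 2 →σ 4
4 →τ 5 →σ 3
5 →τ 1 →σ 1

σ∘τ = [2 5 4 3 1]


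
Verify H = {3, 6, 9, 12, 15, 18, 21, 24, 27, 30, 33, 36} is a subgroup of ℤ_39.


Subgroup test for H = {3, 6, 9, 12, 15, 18, 21, 24, 27, 30, 33, 36} in (ℤ_39, +):
(1) 0 ∈ H? No
(2) Closure: for all a,b ∈ H, (a+b) mod 39 ∈ H? No  [counterexample: 3 + 36 = 0 ∉ H]
(3) Inverses: for all a ∈ H, -a mod 39 ∈ H? Yes

No, H is not a subgroup of ℤ_39


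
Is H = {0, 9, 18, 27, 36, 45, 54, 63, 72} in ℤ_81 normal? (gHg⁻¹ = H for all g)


H = {0, 9, 18, 27, 36, 45, 54, 63, 72} in ℤ_81
ℤ_81 is abelian; every subgroup of an abelian group is normal

Yes, normal subgroup


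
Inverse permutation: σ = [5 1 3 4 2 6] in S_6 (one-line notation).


To find σ⁻¹, swap domain and range:
σ(1) = 5 → σ⁻¹(5) = 1
σ(2) = 1 → σ⁻¹(1) = 2
σ(3) = 3 → σ⁻¹(3) = 3
σ(4) = 4 → σ⁻¹(4) = 4
σ(5) = 2 → σ⁻¹(2) = 5
σ(6) = 6 → σ⁻¹(6) = 6

σ⁻¹ = [2 5 3 4 1 6]


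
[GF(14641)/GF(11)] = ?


GF(14641) = GF(11^4), so the extension degree is 4

[GF(14641)/GF(11)] = 4


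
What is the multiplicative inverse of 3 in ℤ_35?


Use the extended Euclidean algorithm to write 1 = 3·s + 35·t; then s mod 35 is the inverse.
Euclidean algorithm:
  3 = 0·35 + 3
  35 = 11·3 + 2
  3 = 1·2 + 1
  2 = 2·1 + 0
gcd(3,35) = 1
Back-substitution gives: 3·(12) + 35·(-1) = 1
So 3⁻¹ ≡ 12 ≡ 12 (mod 35)
Check: 3 × 12 = 36 ≡ 1 (mod 35) ✓

3⁻¹ ≡ 12 (mod 35)


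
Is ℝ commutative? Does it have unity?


ℝ is a field: commutative, has unity, every nonzero element is a unit (hence an integral domain)
Commutative: Yes
Integral domain: Yes
Has unity: Yes

ℝ: Commutative=Yes, Unity=Yes


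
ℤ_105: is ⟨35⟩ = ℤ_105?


g generates ℤ_n iff gcd(g, n) = 1
gcd(35, 105) = 35
Since gcd = 35 ≠ 1, ⟨35⟩ has order 3 < 105, so 35 is not a generator.

No, 35 does not generate ℤ_105


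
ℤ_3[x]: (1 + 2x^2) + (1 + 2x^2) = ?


Add coefficients mod 3:
x^0: 1 + 1 = 2 (mod 3)
x^1: 0 + 0 = 0 (mod 3)
x^2: 2 + 2 = 1 (mod 3)
Result: 2 + x^2

f + g = 2 + x^2


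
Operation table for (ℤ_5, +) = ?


Elements: {0, 1, 2, 3, 4}
Operation: addition mod 5
Entry (a, b) = (a + b) mod 5

Cayley table:
  | 0 | 1 | 2 | 3 | 4
0 | 0 | 1 | 2 | 3 | 4
1 | 1 | 2 | 3 | 4 | 0
2 | 2 | 3 | 4 | 0 | 1
3 | 3 | 4 | 0 | 1 | 2
4 | 4 | 0 | 1 | 2 | 3


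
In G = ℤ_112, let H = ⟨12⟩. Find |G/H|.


|⟨12⟩| = n / gcd(12, 112) = 112 / 4 = 28
H is normal (ℤ_112 is abelian).
|G/H| = |G| / |H| = 112 / 28 = 4

|G/H| = 4


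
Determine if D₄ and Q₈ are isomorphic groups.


Comparing D₄ and Q₈:
D₄ has 5 elements of order 2; Q₈ has only 1

No, D₄ ≇ Q₈


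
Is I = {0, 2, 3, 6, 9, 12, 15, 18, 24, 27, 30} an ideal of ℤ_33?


Check ideal conditions for I = {0, 2, 3, 6, 9, 12, 15, 18, 24, 27, 30} in ℤ_33:
(1) I is an additive subgroup? No
(2) For r ∈ ℤ_33 and a ∈ I: r·a ∈ I? No  [counterexample: r=2, a=2, r·a mod 33 = 4 ∉ I]

No, I is not an ideal of ℤ_33


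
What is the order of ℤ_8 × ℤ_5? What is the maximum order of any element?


|ℤ_8 × ℤ_5| = 8 × 5 = 40
Max element order = lcm(8,5) = 40
Cyclic? Yes (gcd=1)

|ℤ_8×ℤ_5| = 40, max element order = 40


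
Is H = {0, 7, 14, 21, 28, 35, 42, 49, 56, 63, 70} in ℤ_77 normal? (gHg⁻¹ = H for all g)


H = {0, 7, 14, 21, 28, 35, 42, 49, 56, 63, 70} in ℤ_77
ℤ_77 is abelian; every subgroup of an abelian group is normal

Yes, normal subgroup


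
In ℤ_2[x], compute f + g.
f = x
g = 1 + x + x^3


Add coefficients mod 2:
x^0: 0 + 1 = 1 (mod 2)
x^1: 1 + 1 = 0 (mod 2)
x^2: 0 + 0 = 0 (mod 2)
x^3: 0 + 1 = 1 (mod 2)
Result: 1 + x^3

f + g = 1 + x^3


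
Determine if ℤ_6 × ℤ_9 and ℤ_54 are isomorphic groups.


Comparing ℤ_6 × ℤ_9 and ℤ_54:
gcd(6,9) = 3 ≠ 1. Max element order in ℤ_6×ℤ_9 is lcm(6,9) = 18 < 54, so it has no element of order 54

No, ℤ_6 × ℤ_9 ≇ ℤ_54


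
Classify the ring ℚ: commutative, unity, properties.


ℚ is a field: commutative, has unity, every nonzero element is a unit (hence an integral domain)
Commutative: Yes
Integral domain: Yes
Has unity: Yes

ℚ: Commutative=Yes, Unity=Yes


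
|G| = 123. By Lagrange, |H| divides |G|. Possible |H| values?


Lagrange's theorem: |H| divides |G|
|G| = 123
Divisors of 123: 1, 3, 41, 123

Possible subgroup orders: {1, 3, 41, 123}


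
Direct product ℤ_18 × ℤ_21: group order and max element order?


|ℤ_18 × ℤ_21| = 18 × 21 = 378
Max element order = lcm(18,21) = 126
Cyclic? No (gcd=3)

|ℤ_18×ℤ_21| = 378, max element order = 126


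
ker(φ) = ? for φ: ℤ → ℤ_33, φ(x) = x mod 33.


Kernel = preimage of identity
ker(φ) = {x ∈ ℤ : x ≡ 0 (mod 33)} = 33ℤ = {0, ±33, ±66, ...}

ker(φ) = 33ℤ


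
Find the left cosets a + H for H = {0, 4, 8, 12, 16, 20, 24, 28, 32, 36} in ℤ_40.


H = {0, 4, 8, 12, 16, 20, 24, 28, 32, 36}, |H| = 10
Number of cosets = |G|/|H| = 40/10 = 4
0 + H = {0, 4, 8, 12, 16, 20, 24, 28, 32, 36}
1 + H = {1, 5, 9, 13, 17, 21, 25, 29, 33, 37}
2 + H = {2, 6, 10, 14, 18, 22, 26, 30, 34, 38}
3 + H = {3, 7, 11, 15, 19, 23, 27, 31, 35, 39}

Cosets: 0+H={0,4,8,12,16,20,24,28,32,36}; 1+H={1,5,9,13,17,21,25,29,33,37}; 2+H={2,6,10,14,18,22,26,30,34,38}; 3+H={3,7,11,15,19,23,27,31,35,39}


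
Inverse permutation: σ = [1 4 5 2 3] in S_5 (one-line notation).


To find σ⁻¹, swap domain and range:
σ(1) = 1 → σ⁻¹(1) = 1
σ(2) = 4 → σ⁻¹(4) = 2
σ(3) = 5 → σ⁻¹(5) = 3
σ(4) = 2 → σ⁻¹(2) = 4
σ(5) = 3 → σ⁻¹(3) = 5

σ⁻¹ = [1 4 5 2 3]


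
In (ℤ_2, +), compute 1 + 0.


Operation: addition mod 2
1 + 0 = (a + b) mod 2 with a = 1, b = 0

1 + 0 = 1


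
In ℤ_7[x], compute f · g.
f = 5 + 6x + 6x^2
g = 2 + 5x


Expand and collect like terms; reduce coefficients mod 7:
x^0: 5·2 = 10 ≡ 3 (mod 7)
x^1: 5·5 + 6·2 = 37 ≡ 2 (mod 7)
x^2: 6·5 + 6·2 = 42 ≡ 0 (mod 7)
x^3: 6·5 = 30 ≡ 2 (mod 7)
Result: 3 + 2x + 2x^3

f · g = 3 + 2x + 2x^3


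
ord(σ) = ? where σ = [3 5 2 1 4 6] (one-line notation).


Cycle decomposition: (1 3 2 5 4)
Cycle lengths: 5
Order = lcm(5) = 5

ord(σ) = 5


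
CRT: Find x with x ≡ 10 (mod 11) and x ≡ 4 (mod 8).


m₁ = 11, m₂ = 8, gcd = 1, so CRT applies. M = m₁·m₂ = 88
Let M₁ = M/m₁ = 8, M₂ = M/m₂ = 11
Find y₁ ≡ M₁⁻¹ (mod m₁): 8⁻¹ ≡ 7 (mod 11)
Find y₂ ≡ M₂⁻¹ (mod m₂): 11⁻¹ ≡ 3 (mod 8)
x = a₁·M₁·y₁ + a₂·M₂·y₂ = 10·8·7 + 4·11·3 = 692
Reduce mod 88: x ≡ 76
Check: 76 mod 11 = 10 ✓, 76 mod 8 = 4 ✓

x ≡ 76 (mod 88)


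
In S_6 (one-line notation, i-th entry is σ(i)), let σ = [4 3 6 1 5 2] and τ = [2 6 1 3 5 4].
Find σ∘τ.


σ∘τ: apply τ first, then σ
1 →τ 2 →σ 3
2 →τ 6 →σ 2
3 →τ 1 →σ 4
4 →τ 3 →σ 6
5 →τ 5 →σ 5
6 →τ 4 →σ 1

σ∘τ = [3 2 4 6 5 1]


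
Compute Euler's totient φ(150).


Factor n: 150 = 2 × 3 × 5^2
φ(n) = n · ∏(1 - 1/p) over distinct primes p | n
φ(150) = 150 · (1 - 1/2) · (1 - 1/3) · (1 - 1/5) = 40

φ(150) = 40


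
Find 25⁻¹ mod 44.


Use the extended Euclidean algorithm to write 1 = 25·s + 44·t; then s mod 44 is the inverse.
Euclidean algorithm:
  25 = 0·44 + 25
  44 = 1·25 + 19
  25 = 1·19 + 6
  19 = 3·6 + 1
  6 = 6·1 + 0
gcd(25,44) = 1
Back-substitution gives: 25·(-7) + 44·(4) = 1
So 25⁻¹ ≡ -7 ≡ 37 (mod 44)
Check: 25 × 37 = 925 ≡ 1 (mod 44) ✓

25⁻¹ ≡ 37 (mod 44)


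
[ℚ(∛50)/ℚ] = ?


∛50 has minimal polynomial x³ - 50 (irreducible over ℚ since 50 is not a perfect cube)

[ℚ(∛50)/ℚ] = 3


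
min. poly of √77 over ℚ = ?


√77 satisfies x² - 77 = 0, irreducible over ℚ since 77 is squarefree

Minimal polynomial: x² - 77


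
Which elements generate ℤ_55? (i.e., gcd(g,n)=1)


g generates ℤ_n iff gcd(g,n) = 1
Prime factors of 55: 5, 11
Generators are g ∈ {1,...,54} not divisible by any of these primes.
Generators: {1, 2, 3, 4, 6, 7, 8, 9, 12, 13, 14, 16, 17, 18, 19, 21, 23, 24, 26, 27, 28, 29, 31, 32, 34, 36, 37, 38, 39, 41, 42, 43, 46, 47, 48, 49, 51, 52, 53, 54}
Number of generators = φ(55) = 40

Generators of ℤ_55 = {1, 2, 3, 4, 6, 7, 8, 9, 12, 13, 14, 16, 17, 18, 19, 21, 23, 24, 26, 27, 28, 29, 31, 32, 34, 36, 37, 38, 39, 41, 42, 43, 46, 47, 48, 49, 51, 52, 53, 54}


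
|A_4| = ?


|A_n| = n!/2 (even permutations)
|A_4| = 4!/2 = 24/2 = 12

|A_4| = 12


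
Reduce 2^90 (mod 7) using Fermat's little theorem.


Fermat's little theorem: if p is prime and gcd(a,p)=1, then a^(p-1) ≡ 1 (mod p)
p = 7 is prime, gcd(2,7) = 1
Reduce exponent: 90 mod 6 = 0
So 2^90 ≡ 2^0 (mod 7)
2^0 = 1

2^90 ≡ 1 (mod 7)


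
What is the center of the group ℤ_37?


Z(G) = {g ∈ G | gx = xg for all x ∈ G}
ℤ_37 is abelian, so Z(G) = G

Z(ℤ_37) = ℤ_37


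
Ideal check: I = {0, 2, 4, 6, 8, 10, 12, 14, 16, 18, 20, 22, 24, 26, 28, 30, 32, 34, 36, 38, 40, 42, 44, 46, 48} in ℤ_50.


Check ideal conditions for I = {0, 2, 4, 6, 8, 10, 12, 14, 16, 18, 20, 22, 24, 26, 28, 30, 32, 34, 36, 38, 40, 42, 44, 46, 48} in ℤ_50:
(1) I is an additive subgroup? Yes
(2) For r ∈ ℤ_50 and a ∈ I: r·a ∈ I? Yes

Yes, I is an ideal of ℤ_50


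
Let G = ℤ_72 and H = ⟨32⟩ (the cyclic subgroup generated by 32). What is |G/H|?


|⟨32⟩| = n / gcd(32, 72) = 72 / 8 = 9
H is normal (ℤ_72 is abelian).
|G/H| = |G| / |H| = 72 / 9 = 8

|G/H| = 8


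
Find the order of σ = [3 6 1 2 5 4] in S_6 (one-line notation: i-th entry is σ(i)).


Cycle decomposition: (1 3) (2 6 4)
Cycle lengths: 2, 3
Order = lcm(2, 3) = 6

ord(σ) = 6


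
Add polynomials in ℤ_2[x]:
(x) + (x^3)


Add coefficients mod 2:
x^0: 0 + 0 = 0 (mod 2)
x^1: 1 + 0 = 1 (mod 2)
x^2: 0 + 0 = 0 (mod 2)
x^3: 0 + 1 = 1 (mod 2)
Result: x + x^3

f + g = x + x^3


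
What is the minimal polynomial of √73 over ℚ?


√73 satisfies x² - 73 = 0, irreducible over ℚ since 73 is squarefree

Minimal polynomial: x² - 73


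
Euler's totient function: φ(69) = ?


Factor n: 69 = 3 × 23
φ(n) = n · ∏(1 - 1/p) over distinct primes p | n
φ(69) = 69 · (1 - 1/3) · (1 - 1/23) = 44

φ(69) = 44


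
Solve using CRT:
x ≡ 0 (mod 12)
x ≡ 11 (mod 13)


m₁ = 12, m₂ = 13, gcd = 1, so CRT applies. M = m₁·m₂ = 156
Let M₁ = M/m₁ = 13, M₂ = M/m₂ = 12
Find y₁ ≡ M₁⁻¹ (mod m₁): 13⁻¹ ≡ 1 (mod 12)
Find y₂ ≡ M₂⁻¹ (mod m₂): 12⁻¹ ≡ 12 (mod 13)
x = a₁·M₁·y₁ + a₂·M₂·y₂ = 0·13·1 + 11·12·12 = 1584
Reduce mod 156: x ≡ 24
Check: 24 mod 12 = 0 ✓, 24 mod 13 = 11 ✓

x ≡ 24 (mod 156)


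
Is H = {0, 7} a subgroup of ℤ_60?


Subgroup test for H = {0, 7} in (ℤ_60, +):
(1) 0 ∈ H? Yes
(2) Closure: for all a,b ∈ H, (a+b) mod 60 ∈ H? No  [counterexample: 7 + 7 = 14 ∉ H]
(3) Inverses: for all a ∈ H, -a mod 60 ∈ H? No

No, H is not a subgroup of ℤ_60


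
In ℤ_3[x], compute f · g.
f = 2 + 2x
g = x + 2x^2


Expand and collect like terms; reduce coefficients mod 3:
x^0: 2·0 = 0 ≡ 0 (mod 3)
x^1: 2·1 + 2·0 = 2 ≡ 2 (mod 3)
x^2: 2·2 + 2·1 = 6 ≡ 0 (mod 3)
x^3: 2·2 = 4 ≡ 1 (mod 3)
Result: 2x + x^3

f · g = 2x + x^3


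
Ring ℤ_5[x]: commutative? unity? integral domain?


ℤ_5 is a field (n prime), so ℤ_5[x] is a commutative integral domain with unity
Commutative: Yes
Integral domain: Yes
Has unity: Yes

ℤ_5[x]: Commutative=Yes, Unity=Yes


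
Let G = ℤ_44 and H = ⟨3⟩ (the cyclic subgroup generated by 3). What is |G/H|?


|⟨3⟩| = n / gcd(3, 44) = 44 / 1 = 44
H is normal (ℤ_44 is abelian).
|G/H| = |G| / |H| = 44 / 44 = 1

|G/H| = 1


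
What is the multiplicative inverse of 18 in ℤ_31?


Use the extended Euclidean algorithm to write 1 = 18·s + 31·t; then s mod 31 is the inverse.
Euclidean algorithm:
  18 = 0·31 + 18
  31 = 1·18 + 13
  18 = 1·13 + 5
  13 = 2·5 + 3
  5 = 1·3 + 2
  3 = 1·2 + 1
  2 = 2·1 + 0
gcd(18,31) = 1
Back-substitution gives: 18·(-12) + 31·(7) = 1
So 18⁻¹ ≡ -12 ≡ 19 (mod 31)
Check: 18 × 19 = 342 ≡ 1 (mod 31) ✓

18⁻¹ ≡ 19 (mod 31)


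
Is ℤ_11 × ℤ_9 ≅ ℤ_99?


Comparing ℤ_11 × ℤ_9 and ℤ_99:
gcd(11,9) = 1, so ℤ_11 × ℤ_9 ≅ ℤ_99 (CRT)

Yes, ℤ_11 × ℤ_9 ≅ ℤ_99


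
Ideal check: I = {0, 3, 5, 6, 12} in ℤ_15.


Check ideal conditions for I = {0, 3, 5, 6, 12} in ℤ_15:
(1) I is an additive subgroup? No
(2) For r ∈ ℤ_15 and a ∈ I: r·a ∈ I? No  [counterexample: r=2, a=5, r·a mod 15 = 10 ∉ I]

No, I is not an ideal of ℤ_15


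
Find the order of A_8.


|A_n| = n!/2 (even permutations)
|A_8| = 8!/2 = 40320/2 = 20160

|A_8| = 20160


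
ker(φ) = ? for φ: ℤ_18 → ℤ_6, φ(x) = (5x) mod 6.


Kernel = preimage of identity
ker(φ) = {x ∈ ℤ_18 : 5x ≡ 0 (mod 6)}. Since 6 | 18, φ is well-defined. The kernel is the cyclic subgroup ⟨6⟩ of ℤ_18 (order 3), i.e. {0, 6, 12}

ker(φ) = {0, 6, 12}
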